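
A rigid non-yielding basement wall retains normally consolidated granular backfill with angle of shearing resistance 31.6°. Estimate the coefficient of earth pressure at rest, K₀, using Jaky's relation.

K₀ = 1 − sin φ' = 1 − sin 31.6° = 0.4760.

0.476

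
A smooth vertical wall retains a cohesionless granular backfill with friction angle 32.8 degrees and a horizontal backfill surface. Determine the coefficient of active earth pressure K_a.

K_a = (1 − sin φ)/(1 + sin φ) = (1 − sin 32.8°)/(1 + sin 32.8°) = 0.2973.

0.297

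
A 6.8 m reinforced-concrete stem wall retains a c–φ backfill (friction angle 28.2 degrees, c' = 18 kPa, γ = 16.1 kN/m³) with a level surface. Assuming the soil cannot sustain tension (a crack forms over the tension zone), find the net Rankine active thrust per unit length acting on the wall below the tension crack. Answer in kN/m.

K_a = 0.3582; √K_a = 0.5985.
Tension-crack depth z_c = 2c/(γ√K_a) = 2×18/(16.1×0.5985) = 3.736 m.
σ_a at base = K_a γ H − 2c√K_a = 0.3582×16.1×6.8 − 2×18×0.5985 = 17.67 kPa.
P_a = ½ × 17.67 × (H − z_c) = 0.5×17.67×3.064 = 27.07 kN/m.

27.1 kN/m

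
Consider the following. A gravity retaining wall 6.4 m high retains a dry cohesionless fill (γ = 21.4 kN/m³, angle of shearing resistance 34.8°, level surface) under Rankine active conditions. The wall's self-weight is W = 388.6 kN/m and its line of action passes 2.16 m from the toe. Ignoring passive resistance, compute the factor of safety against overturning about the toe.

K_a = tan²(45° − 34.8°/2) = 0.2733.
P_a = ½K_aγH² = 0.5×0.2733×21.4×6.4² = 119.8 kN/m, acting at H/3 = 2.133 m above the base.
Overturning moment M_o = P_a × H/3 = 119.8 × 2.133 = 255.5.
Resisting moment M_r = W × 2.16 = 388.6 × 2.16 = 839.4.
FS_overturning = M_r/M_o = 839.4/255.5 = 3.285.

3.28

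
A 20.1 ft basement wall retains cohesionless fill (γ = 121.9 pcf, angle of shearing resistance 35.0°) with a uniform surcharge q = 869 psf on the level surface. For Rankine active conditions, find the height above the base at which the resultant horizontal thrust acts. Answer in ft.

8.09 ft

K_a = 0.2710.
Triangular part P₁ = ½K_aγH² = 6673 at H/3 = 6.700 ft; rectangular part P₂ = K_a q H = 4733 at H/2 = 10.05 ft.
ȳ = (P₁·6.700 + P₂·10.05)/(P₁+P₂) = 8.090 ft.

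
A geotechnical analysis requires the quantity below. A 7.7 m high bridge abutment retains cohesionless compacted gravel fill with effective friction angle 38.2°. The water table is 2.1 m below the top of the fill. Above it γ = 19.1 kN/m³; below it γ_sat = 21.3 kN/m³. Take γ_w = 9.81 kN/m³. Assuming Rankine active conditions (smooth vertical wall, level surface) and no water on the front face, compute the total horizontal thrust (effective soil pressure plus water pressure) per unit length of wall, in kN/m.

259 kN/m

K_a = tan²(45° − φ/2) = 0.2358.
γ' = 21.3 − 9.81 = 11.49 kN/m³. Depth below WT = 5.6 m.
σ'_h at WT = K_a γ d_w = 9.457 kPa; at base = 9.457 + K_a γ' × 5.6 = 24.63 kPa.
P₁ (0–2.1 m) = ½×9.457×2.1 = 9.930. P₂ (2.1–7.7 m) = ½(9.457+24.63)×5.6 = 95.44.
P_w = ½ γ_w h₂² = 0.5×9.81×5.6² = 153.8. Total = 9.930+95.44+153.8 = 259.2 kN/m.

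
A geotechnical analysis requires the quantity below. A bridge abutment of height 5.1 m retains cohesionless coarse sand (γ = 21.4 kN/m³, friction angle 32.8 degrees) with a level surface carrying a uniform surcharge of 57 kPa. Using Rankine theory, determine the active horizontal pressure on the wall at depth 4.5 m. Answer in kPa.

45.6 kPa

K_a = (1 − sin φ)/(1 + sin φ) = 0.2973.
σ_v = γz + q = 21.4 × 4.5 + 57 = 153.3 kPa.
σ_h = K_a σ_v = 0.2973 × 153.3 = 45.57 kPa.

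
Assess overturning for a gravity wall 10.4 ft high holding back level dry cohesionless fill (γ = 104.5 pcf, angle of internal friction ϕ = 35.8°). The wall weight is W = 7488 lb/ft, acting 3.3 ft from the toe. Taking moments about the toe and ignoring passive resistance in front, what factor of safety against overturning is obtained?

K_a = tan²(45° − 35.8°/2) = 0.2619.
P_a = ½K_aγH² = 0.5×0.2619×104.5×10.4² = 1480 lb/ft, acting at H/3 = 3.467 ft above the base.
Overturning moment M_o = P_a × H/3 = 1480 × 3.467 = 5130.
Resisting moment M_r = W × 3.3 = 7488 × 3.3 = 24710.
FS_overturning = M_r/M_o = 24710/5130 = 4.817.

4.82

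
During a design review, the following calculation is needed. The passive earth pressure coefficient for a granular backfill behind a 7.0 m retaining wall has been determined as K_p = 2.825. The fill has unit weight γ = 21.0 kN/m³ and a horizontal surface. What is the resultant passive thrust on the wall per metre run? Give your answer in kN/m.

P = ½ K_p γ H² = 0.5 × 2.825 × 21.0 × 7.0² = 1453 kN/m.

1450 kN/m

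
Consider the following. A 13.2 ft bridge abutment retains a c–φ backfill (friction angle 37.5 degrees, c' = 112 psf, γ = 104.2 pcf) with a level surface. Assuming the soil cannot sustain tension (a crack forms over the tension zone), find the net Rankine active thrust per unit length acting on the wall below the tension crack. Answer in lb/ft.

990 lb/ft

K_a = 0.2432; √K_a = 0.4931.
Tension-crack depth z_c = 2c/(γ√K_a) = 2×112/(104.2×0.4931) = 4.359 ft.
σ_a at base = K_a γ H − 2c√K_a = 0.2432×104.2×13.2 − 2×112×0.4931 = 224.0 psf.
P_a = ½ × 224.0 × (H − z_c) = 0.5×224.0×8.841 = 990.3 lb/ft.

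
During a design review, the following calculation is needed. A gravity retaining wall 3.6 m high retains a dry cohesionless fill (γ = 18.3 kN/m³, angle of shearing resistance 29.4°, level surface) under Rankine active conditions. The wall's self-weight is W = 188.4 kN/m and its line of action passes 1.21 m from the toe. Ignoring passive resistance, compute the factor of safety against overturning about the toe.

4.69

K_a = tan²(45° − 29.4°/2) = 0.3415.
P_a = ½K_aγH² = 0.5×0.3415×18.3×3.6² = 40.49 kN/m, acting at H/3 = 1.200 m above the base.
Overturning moment M_o = P_a × H/3 = 40.49 × 1.200 = 48.59.
Resisting moment M_r = W × 1.21 = 188.4 × 1.21 = 228.0.
FS_overturning = M_r/M_o = 228.0/48.59 = 4.691.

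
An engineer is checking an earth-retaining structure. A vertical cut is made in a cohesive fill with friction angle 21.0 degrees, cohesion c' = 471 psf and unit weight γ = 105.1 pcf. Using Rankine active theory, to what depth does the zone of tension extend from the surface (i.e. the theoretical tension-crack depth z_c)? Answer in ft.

K_a = tan²(45° − 21.0°/2) = 0.4724; √K_a = 0.6873.
The active pressure is zero where K_a γ z = 2c√K_a, so z_c = 2c/(γ√K_a) = 2×471/(105.1×0.6873) = 13.04 ft.

13.0 ft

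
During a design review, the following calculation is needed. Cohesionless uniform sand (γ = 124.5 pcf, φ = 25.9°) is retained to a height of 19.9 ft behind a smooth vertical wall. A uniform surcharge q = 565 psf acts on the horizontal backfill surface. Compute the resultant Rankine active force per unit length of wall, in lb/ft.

K_a = tan²(45° − φ/2) = 0.3920.
Soil triangle: ½ K_a γ H² = 0.5×0.3920×124.5×19.9² = 9663 lb/ft.
Surcharge rectangle: K_a q H = 0.3920×565×19.9 = 4407 lb/ft.
Total = 9663 + 4407 = 14070 lb/ft.

14100 lb/ft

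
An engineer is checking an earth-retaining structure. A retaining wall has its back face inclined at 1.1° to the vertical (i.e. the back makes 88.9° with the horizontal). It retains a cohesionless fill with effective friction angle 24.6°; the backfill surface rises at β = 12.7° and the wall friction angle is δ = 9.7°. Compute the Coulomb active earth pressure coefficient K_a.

K_a = sin²(α+φ) / [sin²α · sin(α−δ) · (1 + √{sin(φ+δ)sin(φ−β) / (sin(α−δ)sin(α+β))})²].
With α = 88.9°, φ = 24.6°, δ = 9.7°, β = 12.7°: K_a = 0.4717.

0.472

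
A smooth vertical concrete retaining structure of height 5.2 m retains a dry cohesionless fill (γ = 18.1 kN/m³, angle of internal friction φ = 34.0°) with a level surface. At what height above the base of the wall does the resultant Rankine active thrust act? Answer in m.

K_a = 0.2827.
The pressure distribution is triangular, so the resultant acts at H/3 above the base = 5.2/3 = 1.733 m.

1.73 m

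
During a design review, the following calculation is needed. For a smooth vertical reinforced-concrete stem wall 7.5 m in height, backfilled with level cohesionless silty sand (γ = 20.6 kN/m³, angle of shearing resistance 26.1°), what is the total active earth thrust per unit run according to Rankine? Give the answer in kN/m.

K_a = tan²(45° − φ/2) = 0.3889.
P_a = ½ K_a γ H² = 0.5 × 0.3889 × 20.6 × 7.5² = 225.3 kN/m.

225 kN/m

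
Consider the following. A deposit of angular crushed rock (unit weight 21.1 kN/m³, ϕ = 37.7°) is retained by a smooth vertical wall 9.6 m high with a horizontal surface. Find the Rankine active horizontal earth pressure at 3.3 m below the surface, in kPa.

K_a = (1 − sin φ)/(1 + sin φ) = 0.2411.
σ_h = K_a γ z = 0.2411 × 21.1 × 3.3 = 16.78 kPa.

16.8 kPa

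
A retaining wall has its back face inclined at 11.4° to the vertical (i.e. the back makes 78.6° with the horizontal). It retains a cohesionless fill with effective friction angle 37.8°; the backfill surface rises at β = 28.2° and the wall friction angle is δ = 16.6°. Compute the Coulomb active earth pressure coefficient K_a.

K_a = sin²(α+φ) / [sin²α · sin(α−δ) · (1 + √{sin(φ+δ)sin(φ−β) / (sin(α−δ)sin(α+β))})²].
With α = 78.6°, φ = 37.8°, δ = 16.6°, β = 28.2°: K_a = 0.4821.

0.482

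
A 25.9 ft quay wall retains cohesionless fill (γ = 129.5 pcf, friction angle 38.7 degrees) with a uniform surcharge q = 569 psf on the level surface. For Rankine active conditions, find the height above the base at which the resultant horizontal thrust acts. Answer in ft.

9.73 ft

K_a = 0.2306.
Triangular part P₁ = ½K_aγH² = 10020 at H/3 = 8.633 ft; rectangular part P₂ = K_a q H = 3398 at H/2 = 12.95 ft.
ȳ = (P₁·8.633 + P₂·12.95)/(P₁+P₂) = 9.727 ft.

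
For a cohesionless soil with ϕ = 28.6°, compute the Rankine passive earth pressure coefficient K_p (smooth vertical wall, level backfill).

2.84

K_p = (1 + sin φ)/(1 − sin φ) = tan²(45° + 28.6°/2) = 2.837.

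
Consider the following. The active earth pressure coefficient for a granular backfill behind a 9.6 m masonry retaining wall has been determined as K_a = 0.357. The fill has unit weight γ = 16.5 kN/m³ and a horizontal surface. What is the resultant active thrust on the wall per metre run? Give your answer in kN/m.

271 kN/m

P = ½ K_a γ H² = 0.5 × 0.357 × 16.5 × 9.6² = 271.4 kN/m.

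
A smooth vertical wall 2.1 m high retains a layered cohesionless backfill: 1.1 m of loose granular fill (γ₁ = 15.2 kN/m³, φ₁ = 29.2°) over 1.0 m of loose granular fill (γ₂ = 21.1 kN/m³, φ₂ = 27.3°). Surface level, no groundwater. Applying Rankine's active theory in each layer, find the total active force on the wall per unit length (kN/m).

K_a1 = tan²(45°−29.2°/2) = 0.3442; K_a2 = tan²(45°−27.3°/2) = 0.3711.
Layer 1: σ at base = K_a1 γ₁ h₁ = 5.755 kPa; P₁ = ½×5.755×1.1 = 3.165.
Layer 2: σ_v at top = γ₁h₁ = 16.72; σ_h top = K_a2×16.72 = 6.205; σ_h base = K_a2×(16.72+21.1×1.0) = 14.04.
P₂ = ½(6.205+14.04)×1.0 = 10.12. Total P_a = 3.165+10.12 = 13.29 kN/m.

13.3 kN/m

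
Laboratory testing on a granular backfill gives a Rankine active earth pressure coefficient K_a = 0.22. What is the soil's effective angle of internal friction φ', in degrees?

K_a = tan²(45° − φ/2) ⇒ 45° − φ/2 = arctan(√0.22) = 25.13°.
φ = 2(45° − 25.13°) = 39.74°.

39.7°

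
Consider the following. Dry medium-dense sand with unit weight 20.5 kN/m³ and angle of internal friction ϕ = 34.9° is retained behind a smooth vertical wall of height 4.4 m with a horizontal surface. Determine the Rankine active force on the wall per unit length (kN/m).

54.0 kN/m

K_a = tan²(45° − φ/2) = 0.2721.
P_a = ½ K_a γ H² = 0.5 × 0.2721 × 20.5 × 4.4² = 54.00 kN/m.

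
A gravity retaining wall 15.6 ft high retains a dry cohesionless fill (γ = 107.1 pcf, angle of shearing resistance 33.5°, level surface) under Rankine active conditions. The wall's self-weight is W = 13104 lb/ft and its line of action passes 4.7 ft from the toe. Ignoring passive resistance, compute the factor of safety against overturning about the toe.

3.15

K_a = tan²(45° − 33.5°/2) = 0.2887.
P_a = ½K_aγH² = 0.5×0.2887×107.1×15.6² = 3762 lb/ft, acting at H/3 = 5.200 ft above the base.
Overturning moment M_o = P_a × H/3 = 3762 × 5.200 = 19560.
Resisting moment M_r = W × 4.7 = 13104 × 4.7 = 61590.
FS_overturning = M_r/M_o = 61590/19560 = 3.148.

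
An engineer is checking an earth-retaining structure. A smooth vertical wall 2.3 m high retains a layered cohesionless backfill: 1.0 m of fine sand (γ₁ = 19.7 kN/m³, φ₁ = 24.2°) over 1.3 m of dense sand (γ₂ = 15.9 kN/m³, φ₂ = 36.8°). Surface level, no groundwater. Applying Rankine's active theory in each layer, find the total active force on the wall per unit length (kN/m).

K_a1 = tan²(45°−24.2°/2) = 0.4185; K_a2 = tan²(45°−36.8°/2) = 0.2508.
Layer 1: σ at base = K_a1 γ₁ h₁ = 8.245 kPa; P₁ = ½×8.245×1.0 = 4.122.
Layer 2: σ_v at top = γ₁h₁ = 19.70; σ_h top = K_a2×19.70 = 4.940; σ_h base = K_a2×(19.70+15.9×1.3) = 10.12.
P₂ = ½(4.940+10.12)×1.3 = 9.791. Total P_a = 4.122+9.791 = 13.91 kN/m.

13.9 kN/m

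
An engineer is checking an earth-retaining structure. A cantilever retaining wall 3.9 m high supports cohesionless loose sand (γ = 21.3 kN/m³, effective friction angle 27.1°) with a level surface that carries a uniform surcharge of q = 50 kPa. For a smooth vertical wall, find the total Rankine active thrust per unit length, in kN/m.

134 kN/m

K_a = tan²(45° − φ/2) = 0.3741.
Soil triangle: ½ K_a γ H² = 0.5×0.3741×21.3×3.9² = 60.59 kN/m.
Surcharge rectangle: K_a q H = 0.3741×50×3.9 = 72.94 kN/m.
Total = 60.59 + 72.94 = 133.5 kN/m.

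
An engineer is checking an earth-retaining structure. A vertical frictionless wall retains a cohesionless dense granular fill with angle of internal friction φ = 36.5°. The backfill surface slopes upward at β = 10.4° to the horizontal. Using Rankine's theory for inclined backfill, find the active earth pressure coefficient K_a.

0.264

K_a = cos β · (cos β − √(cos²β − cos²φ)) / (cos β + √(cos²β − cos²φ)).
cos β = 0.9836, cos φ = 0.8039, √(cos²β − cos²φ) = 0.5668.
K_a = 0.9836 × (0.9836 − 0.5668)/(0.9836 + 0.5668) = 0.2644.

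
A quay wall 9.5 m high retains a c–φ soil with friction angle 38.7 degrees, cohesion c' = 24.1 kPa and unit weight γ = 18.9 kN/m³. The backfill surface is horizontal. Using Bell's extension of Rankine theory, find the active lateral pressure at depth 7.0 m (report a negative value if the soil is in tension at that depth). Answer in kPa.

7.36 kPa

K_a = (1 − sin φ)/(1 + sin φ) = 0.2306.
σ_a = K_a γ z − 2c√K_a = 0.2306×18.9×7.0 − 2×24.1×0.4802 = 7.361 kPa.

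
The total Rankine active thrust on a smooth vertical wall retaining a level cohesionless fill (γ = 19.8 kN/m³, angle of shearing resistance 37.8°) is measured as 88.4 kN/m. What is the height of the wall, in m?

6.10 m

K_a = 0.2400. P_a = ½ K_a γ H² ⇒ H = √(2P_a/(K_a γ)).
H = √(2×88.4/(0.2400×19.8)) = 6.100 m.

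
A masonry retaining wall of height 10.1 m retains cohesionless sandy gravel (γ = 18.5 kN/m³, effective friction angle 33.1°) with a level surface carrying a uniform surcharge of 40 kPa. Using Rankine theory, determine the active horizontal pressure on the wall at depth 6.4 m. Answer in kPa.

K_a = (1 − sin φ)/(1 + sin φ) = 0.2936.
σ_v = γz + q = 18.5 × 6.4 + 40 = 158.4 kPa.
σ_h = K_a σ_v = 0.2936 × 158.4 = 46.50 kPa.

46.5 kPa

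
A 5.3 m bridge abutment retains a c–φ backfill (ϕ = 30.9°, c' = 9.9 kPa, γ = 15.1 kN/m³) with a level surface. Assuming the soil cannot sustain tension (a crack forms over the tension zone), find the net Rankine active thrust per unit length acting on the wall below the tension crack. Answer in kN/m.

K_a = 0.3214; √K_a = 0.5669.
Tension-crack depth z_c = 2c/(γ√K_a) = 2×9.9/(15.1×0.5669) = 2.313 m.
σ_a at base = K_a γ H − 2c√K_a = 0.3214×15.1×5.3 − 2×9.9×0.5669 = 14.50 kPa.
P_a = ½ × 14.50 × (H − z_c) = 0.5×14.50×2.987 = 21.65 kN/m.

21.7 kN/m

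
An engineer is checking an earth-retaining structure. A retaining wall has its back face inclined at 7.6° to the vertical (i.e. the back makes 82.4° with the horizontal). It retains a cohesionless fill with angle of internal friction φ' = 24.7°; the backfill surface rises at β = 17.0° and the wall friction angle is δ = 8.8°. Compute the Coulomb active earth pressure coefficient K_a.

K_a = sin²(α+φ) / [sin²α · sin(α−δ) · (1 + √{sin(φ+δ)sin(φ−β) / (sin(α−δ)sin(α+β))})²].
With α = 82.4°, φ = 24.7°, δ = 8.8°, β = 17.0°: K_a = 0.5920.

0.592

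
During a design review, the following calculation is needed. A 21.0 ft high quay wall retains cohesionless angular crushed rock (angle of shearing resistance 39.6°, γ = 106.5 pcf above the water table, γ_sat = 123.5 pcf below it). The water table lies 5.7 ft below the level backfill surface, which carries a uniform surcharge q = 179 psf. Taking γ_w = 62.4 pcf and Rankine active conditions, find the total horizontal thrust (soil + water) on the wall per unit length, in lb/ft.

12200 lb/ft

K_a = tan²(45° − φ/2) = 0.2214.
γ' = 123.5 − 62.4 = 61.10 pcf. h₂ = H − d_w = 15.3 ft.
σ'_h: at surface K_a·q = 39.64; at WT K_a(q+γd_w) = 174.1; at base K_a(q+γd_w+γ'h₂) = 381.1 psf.
P₁ = ½(39.64+174.1)×5.7 = 609.0; P₂ = ½(174.1+381.1)×15.3 = 4247; P_w = ½γ_w h₂² = 7304.
Total = 609.0+4247+7304 = 12160 lb/ft.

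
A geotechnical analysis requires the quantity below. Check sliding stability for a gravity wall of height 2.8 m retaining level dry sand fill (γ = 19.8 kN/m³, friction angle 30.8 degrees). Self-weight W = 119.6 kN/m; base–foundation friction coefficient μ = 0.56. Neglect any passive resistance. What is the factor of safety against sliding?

K_a = tan²(45° − 30.8°/2) = 0.3227.
P_a = ½K_aγH² = 0.5×0.3227×19.8×2.8² = 25.05 kN/m, acting at H/3 = 0.9333 m above the base.
FS_sliding = μW / P_a = 0.56×119.6 / 25.05 = 2.674.

2.67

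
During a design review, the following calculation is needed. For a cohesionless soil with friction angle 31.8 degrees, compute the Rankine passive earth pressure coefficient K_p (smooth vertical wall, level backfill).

K_p = (1 + sin φ)/(1 − sin φ) = tan²(45° + 31.8°/2) = 3.228.

3.23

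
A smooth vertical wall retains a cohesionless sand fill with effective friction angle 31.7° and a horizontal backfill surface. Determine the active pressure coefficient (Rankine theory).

0.311

K_a = tan²(45° − φ/2) = tan²(29.15°) = 0.3111.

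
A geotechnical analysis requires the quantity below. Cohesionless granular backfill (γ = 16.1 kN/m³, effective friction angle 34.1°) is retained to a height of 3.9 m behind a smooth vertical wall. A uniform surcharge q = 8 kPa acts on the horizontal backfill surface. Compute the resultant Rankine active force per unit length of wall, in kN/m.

K_a = tan²(45° − φ/2) = 0.2815.
Soil triangle: ½ K_a γ H² = 0.5×0.2815×16.1×3.9² = 34.47 kN/m.
Surcharge rectangle: K_a q H = 0.2815×8×3.9 = 8.784 kN/m.
Total = 34.47 + 8.784 = 43.25 kN/m.

43.3 kN/m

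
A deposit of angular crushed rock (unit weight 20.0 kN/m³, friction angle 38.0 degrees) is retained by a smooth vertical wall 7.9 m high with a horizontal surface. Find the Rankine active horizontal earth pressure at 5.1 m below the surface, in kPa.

K_a = (1 − sin φ)/(1 + sin φ) = 0.2379.
σ_h = K_a γ z = 0.2379 × 20.0 × 5.1 = 24.26 kPa.

24.3 kPa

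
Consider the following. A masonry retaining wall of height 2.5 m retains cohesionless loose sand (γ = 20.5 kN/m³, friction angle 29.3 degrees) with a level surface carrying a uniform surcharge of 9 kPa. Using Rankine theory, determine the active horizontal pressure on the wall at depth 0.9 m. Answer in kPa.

K_a = (1 − sin φ)/(1 + sin φ) = 0.3428.
σ_v = γz + q = 20.5 × 0.9 + 9 = 27.45 kPa.
σ_h = K_a σ_v = 0.3428 × 27.45 = 9.411 kPa.

9.41 kPa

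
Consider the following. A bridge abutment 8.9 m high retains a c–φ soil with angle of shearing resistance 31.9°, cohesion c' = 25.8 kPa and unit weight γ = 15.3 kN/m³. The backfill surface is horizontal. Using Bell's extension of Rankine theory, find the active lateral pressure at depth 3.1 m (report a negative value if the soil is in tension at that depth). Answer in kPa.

-14.0 kPa

K_a = (1 − sin φ)/(1 + sin φ) = 0.3085.
σ_a = K_a γ z − 2c√K_a = 0.3085×15.3×3.1 − 2×25.8×0.5555 = -14.03 kPa.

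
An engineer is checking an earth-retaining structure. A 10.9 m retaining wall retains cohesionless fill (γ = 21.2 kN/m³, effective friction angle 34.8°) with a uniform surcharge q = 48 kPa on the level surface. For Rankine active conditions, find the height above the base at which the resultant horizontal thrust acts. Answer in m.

K_a = 0.2733.
Triangular part P₁ = ½K_aγH² = 344.2 at H/3 = 3.633 m; rectangular part P₂ = K_a q H = 143.0 at H/2 = 5.450 m.
ȳ = (P₁·3.633 + P₂·5.450)/(P₁+P₂) = 4.167 m.

4.17 m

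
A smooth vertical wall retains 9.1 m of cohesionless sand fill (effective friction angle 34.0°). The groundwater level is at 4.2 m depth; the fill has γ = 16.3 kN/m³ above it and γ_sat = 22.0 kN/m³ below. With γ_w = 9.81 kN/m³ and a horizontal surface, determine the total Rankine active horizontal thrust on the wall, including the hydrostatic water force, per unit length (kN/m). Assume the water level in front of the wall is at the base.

295 kN/m

K_a = tan²(45° − φ/2) = 0.2827.
γ' = 22.0 − 9.81 = 12.19 kN/m³. Depth below WT = 4.9 m.
σ'_h at WT = K_a γ d_w = 19.35 kPa; at base = 19.35 + K_a γ' × 4.9 = 36.24 kPa.
P₁ (0–4.2 m) = ½×19.35×4.2 = 40.64. P₂ (4.2–9.1 m) = ½(19.35+36.24)×4.9 = 136.2.
P_w = ½ γ_w h₂² = 0.5×9.81×4.9² = 117.8. Total = 40.64+136.2+117.8 = 294.6 kN/m.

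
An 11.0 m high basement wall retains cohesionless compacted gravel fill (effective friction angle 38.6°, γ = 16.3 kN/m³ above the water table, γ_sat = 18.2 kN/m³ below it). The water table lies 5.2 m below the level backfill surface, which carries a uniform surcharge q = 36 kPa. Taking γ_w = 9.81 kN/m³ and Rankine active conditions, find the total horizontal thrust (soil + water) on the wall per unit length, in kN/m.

454 kN/m

K_a = tan²(45° − φ/2) = 0.2316.
γ' = 18.2 − 9.81 = 8.390 kN/m³. h₂ = H − d_w = 5.8 m.
σ'_h: at surface K_a·q = 8.338; at WT K_a(q+γd_w) = 27.97; at base K_a(q+γd_w+γ'h₂) = 39.24 kPa.
P₁ = ½(8.338+27.97)×5.2 = 94.40; P₂ = ½(27.97+39.24)×5.8 = 194.9; P_w = ½γ_w h₂² = 165.0.
Total = 94.40+194.9+165.0 = 454.3 kN/m.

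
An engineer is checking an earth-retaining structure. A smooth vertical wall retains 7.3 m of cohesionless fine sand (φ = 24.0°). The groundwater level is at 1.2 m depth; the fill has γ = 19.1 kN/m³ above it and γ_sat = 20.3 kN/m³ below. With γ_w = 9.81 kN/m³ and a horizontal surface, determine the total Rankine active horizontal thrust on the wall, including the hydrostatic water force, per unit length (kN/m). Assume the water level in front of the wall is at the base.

330 kN/m

K_a = tan²(45° − φ/2) = 0.4217.
γ' = 20.3 − 9.81 = 10.49 kN/m³. Depth below WT = 6.1 m.
σ'_h at WT = K_a γ d_w = 9.666 kPa; at base = 9.666 + K_a γ' × 6.1 = 36.65 kPa.
P₁ (0–1.2 m) = ½×9.666×1.2 = 5.800. P₂ (1.2–7.3 m) = ½(9.666+36.65)×6.1 = 141.3.
P_w = ½ γ_w h₂² = 0.5×9.81×6.1² = 182.5. Total = 5.800+141.3+182.5 = 329.6 kN/m.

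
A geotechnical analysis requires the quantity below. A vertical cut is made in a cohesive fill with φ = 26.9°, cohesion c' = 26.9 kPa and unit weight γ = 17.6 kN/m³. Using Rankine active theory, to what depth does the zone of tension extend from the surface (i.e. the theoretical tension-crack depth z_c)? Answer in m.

K_a = tan²(45° − 26.9°/2) = 0.3770; √K_a = 0.6140.
The active pressure is zero where K_a γ z = 2c√K_a, so z_c = 2c/(γ√K_a) = 2×26.9/(17.6×0.6140) = 4.979 m.

4.98 m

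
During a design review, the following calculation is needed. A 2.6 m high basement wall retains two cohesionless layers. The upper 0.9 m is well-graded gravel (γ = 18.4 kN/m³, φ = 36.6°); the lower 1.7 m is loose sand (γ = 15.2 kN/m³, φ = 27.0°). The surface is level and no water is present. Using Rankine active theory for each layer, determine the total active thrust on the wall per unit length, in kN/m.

K_a1 = tan²(45°−36.6°/2) = 0.2530; K_a2 = tan²(45°−27.0°/2) = 0.3755.
Layer 1: σ at base = K_a1 γ₁ h₁ = 4.189 kPa; P₁ = ½×4.189×0.9 = 1.885.
Layer 2: σ_v at top = γ₁h₁ = 16.56; σ_h top = K_a2×16.56 = 6.219; σ_h base = K_a2×(16.56+15.2×1.7) = 15.92.
P₂ = ½(6.219+15.92)×1.7 = 18.82. Total P_a = 1.885+18.82 = 20.70 kN/m.

20.7 kN/m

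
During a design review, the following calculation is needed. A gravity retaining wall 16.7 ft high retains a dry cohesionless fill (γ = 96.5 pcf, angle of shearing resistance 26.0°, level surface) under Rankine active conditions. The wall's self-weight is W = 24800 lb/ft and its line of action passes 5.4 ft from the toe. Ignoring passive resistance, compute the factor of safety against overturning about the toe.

4.58

K_a = tan²(45° − 26.0°/2) = 0.3905.
P_a = ½K_aγH² = 0.5×0.3905×96.5×16.7² = 5254 lb/ft, acting at H/3 = 5.567 ft above the base.
Overturning moment M_o = P_a × H/3 = 5254 × 5.567 = 29250.
Resisting moment M_r = W × 5.4 = 24800 × 5.4 = 133900.
FS_overturning = M_r/M_o = 133900/29250 = 4.579.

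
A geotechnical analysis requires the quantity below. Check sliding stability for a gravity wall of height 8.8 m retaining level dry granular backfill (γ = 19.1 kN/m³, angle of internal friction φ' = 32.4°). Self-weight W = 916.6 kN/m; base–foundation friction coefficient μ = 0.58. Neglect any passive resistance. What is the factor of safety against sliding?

K_a = tan²(45° − 32.4°/2) = 0.3022.
P_a = ½K_aγH² = 0.5×0.3022×19.1×8.8² = 223.5 kN/m, acting at H/3 = 2.933 m above the base.
FS_sliding = μW / P_a = 0.58×916.6 / 223.5 = 2.378.

2.38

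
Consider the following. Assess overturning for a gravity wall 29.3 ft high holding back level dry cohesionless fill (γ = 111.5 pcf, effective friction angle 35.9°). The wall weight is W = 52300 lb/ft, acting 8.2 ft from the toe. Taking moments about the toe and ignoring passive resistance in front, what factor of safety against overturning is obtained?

3.52

K_a = tan²(45° − 35.9°/2) = 0.2607.
P_a = ½K_aγH² = 0.5×0.2607×111.5×29.3² = 12480 lb/ft, acting at H/3 = 9.767 ft above the base.
Overturning moment M_o = P_a × H/3 = 12480 × 9.767 = 121900.
Resisting moment M_r = W × 8.2 = 52300 × 8.2 = 428900.
FS_overturning = M_r/M_o = 428900/121900 = 3.519.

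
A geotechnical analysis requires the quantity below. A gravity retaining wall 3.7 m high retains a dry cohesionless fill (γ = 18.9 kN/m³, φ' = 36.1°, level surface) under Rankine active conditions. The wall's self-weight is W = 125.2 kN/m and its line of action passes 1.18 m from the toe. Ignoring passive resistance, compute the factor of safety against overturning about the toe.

3.58

K_a = tan²(45° − 36.1°/2) = 0.2585.
P_a = ½K_aγH² = 0.5×0.2585×18.9×3.7² = 33.44 kN/m, acting at H/3 = 1.233 m above the base.
Overturning moment M_o = P_a × H/3 = 33.44 × 1.233 = 41.25.
Resisting moment M_r = W × 1.18 = 125.2 × 1.18 = 147.7.
FS_overturning = M_r/M_o = 147.7/41.25 = 3.582.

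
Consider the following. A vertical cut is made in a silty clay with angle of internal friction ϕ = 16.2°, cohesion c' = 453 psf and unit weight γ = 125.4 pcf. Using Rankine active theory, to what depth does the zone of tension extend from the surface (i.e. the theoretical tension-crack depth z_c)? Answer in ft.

K_a = tan²(45° − 16.2°/2) = 0.5637; √K_a = 0.7508.
The active pressure is zero where K_a γ z = 2c√K_a, so z_c = 2c/(γ√K_a) = 2×453/(125.4×0.7508) = 9.623 ft.

9.62 ft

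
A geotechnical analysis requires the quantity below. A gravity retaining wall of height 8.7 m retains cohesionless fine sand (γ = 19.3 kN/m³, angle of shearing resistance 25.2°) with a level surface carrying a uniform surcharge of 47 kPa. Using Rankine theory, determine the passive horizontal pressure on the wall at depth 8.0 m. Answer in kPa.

500 kPa

K_p = (1 + sin φ)/(1 − sin φ) = 2.483.
σ_v = γz + q = 19.3 × 8.0 + 47 = 201.4 kPa.
σ_h = K_p σ_v = 2.483 × 201.4 = 500.1 kPa.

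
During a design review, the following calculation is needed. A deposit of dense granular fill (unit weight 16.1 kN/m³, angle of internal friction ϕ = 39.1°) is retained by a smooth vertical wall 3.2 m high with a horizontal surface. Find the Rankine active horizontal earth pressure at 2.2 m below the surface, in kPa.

K_a = (1 − sin φ)/(1 + sin φ) = 0.2265.
σ_h = K_a γ z = 0.2265 × 16.1 × 2.2 = 8.022 kPa.

8.02 kPa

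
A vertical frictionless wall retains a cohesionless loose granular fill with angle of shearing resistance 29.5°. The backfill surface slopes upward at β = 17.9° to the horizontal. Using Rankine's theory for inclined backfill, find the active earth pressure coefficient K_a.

K_a = cos β · (cos β − √(cos²β − cos²φ)) / (cos β + √(cos²β − cos²φ)).
cos β = 0.9516, cos φ = 0.8704, √(cos²β − cos²φ) = 0.3847.
K_a = 0.9516 × (0.9516 − 0.3847)/(0.9516 + 0.3847) = 0.4037.

0.404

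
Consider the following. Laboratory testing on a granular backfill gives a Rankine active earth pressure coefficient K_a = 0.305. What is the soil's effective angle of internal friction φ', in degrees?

32.2°

K_a = tan²(45° − φ/2) ⇒ 45° − φ/2 = arctan(√0.305) = 28.91°.
φ = 2(45° − 28.91°) = 32.18°.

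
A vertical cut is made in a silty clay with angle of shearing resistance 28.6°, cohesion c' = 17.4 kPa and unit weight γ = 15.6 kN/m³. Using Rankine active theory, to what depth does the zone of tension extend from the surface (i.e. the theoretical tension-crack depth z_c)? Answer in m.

K_a = tan²(45° − 28.6°/2) = 0.3525; √K_a = 0.5938.
The active pressure is zero where K_a γ z = 2c√K_a, so z_c = 2c/(γ√K_a) = 2×17.4/(15.6×0.5938) = 3.757 m.

3.76 m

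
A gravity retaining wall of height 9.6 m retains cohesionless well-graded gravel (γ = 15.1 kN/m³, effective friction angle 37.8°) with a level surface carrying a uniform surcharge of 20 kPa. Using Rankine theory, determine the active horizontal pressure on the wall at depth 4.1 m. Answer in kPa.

K_a = (1 − sin φ)/(1 + sin φ) = 0.2400.
σ_v = γz + q = 15.1 × 4.1 + 20 = 81.91 kPa.
σ_h = K_a σ_v = 0.2400 × 81.91 = 19.66 kPa.

19.7 kPa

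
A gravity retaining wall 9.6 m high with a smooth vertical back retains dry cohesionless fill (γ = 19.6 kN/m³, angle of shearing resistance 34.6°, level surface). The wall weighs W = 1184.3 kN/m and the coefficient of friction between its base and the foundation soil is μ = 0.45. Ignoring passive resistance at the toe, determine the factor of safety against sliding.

2.14

K_a = tan²(45° − 34.6°/2) = 0.2756.
P_a = ½K_aγH² = 0.5×0.2756×19.6×9.6² = 248.9 kN/m, acting at H/3 = 3.200 m above the base.
FS_sliding = μW / P_a = 0.45×1184.3 / 248.9 = 2.141.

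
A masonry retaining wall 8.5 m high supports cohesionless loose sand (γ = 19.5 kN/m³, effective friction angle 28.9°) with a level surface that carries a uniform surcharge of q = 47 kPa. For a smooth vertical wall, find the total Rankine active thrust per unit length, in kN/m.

K_a = tan²(45° − φ/2) = 0.3484.
Soil triangle: ½ K_a γ H² = 0.5×0.3484×19.5×8.5² = 245.4 kN/m.
Surcharge rectangle: K_a q H = 0.3484×47×8.5 = 139.2 kN/m.
Total = 245.4 + 139.2 = 384.6 kN/m.

385 kN/m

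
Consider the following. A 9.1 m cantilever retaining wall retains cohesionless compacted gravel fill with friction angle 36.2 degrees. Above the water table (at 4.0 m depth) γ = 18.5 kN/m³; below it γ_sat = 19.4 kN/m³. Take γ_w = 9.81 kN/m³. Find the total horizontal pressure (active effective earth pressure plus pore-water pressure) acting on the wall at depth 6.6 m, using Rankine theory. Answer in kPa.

K_a = (1 − sin φ)/(1 + sin φ) = 0.2574.
γ' = 19.4 − 9.81 = 9.590 kN/m³.
Effective vertical stress at 6.6 m: σ'_v = 18.5×4.0 + 9.590×2.60 = 98.93 kPa.
σ'_h = K_a σ'_v = 0.2574 × 98.93 = 25.46 kPa; u = γ_w × 2.60 = 25.51 kPa.
Total σ_h = 25.46 + 25.51 = 50.97 kPa.

51.0 kPa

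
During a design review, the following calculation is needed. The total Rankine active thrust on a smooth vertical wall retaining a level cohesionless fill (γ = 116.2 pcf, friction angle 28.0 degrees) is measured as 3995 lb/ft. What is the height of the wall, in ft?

K_a = 0.3610. P_a = ½ K_a γ H² ⇒ H = √(2P_a/(K_a γ)).
H = √(2×3995/(0.3610×116.2)) = 13.80 ft.

13.8 ft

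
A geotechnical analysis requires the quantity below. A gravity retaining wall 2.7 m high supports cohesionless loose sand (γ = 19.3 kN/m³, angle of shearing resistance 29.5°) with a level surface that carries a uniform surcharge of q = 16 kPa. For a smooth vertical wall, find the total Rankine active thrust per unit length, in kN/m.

K_a = tan²(45° − φ/2) = 0.3401.
Soil triangle: ½ K_a γ H² = 0.5×0.3401×19.3×2.7² = 23.93 kN/m.
Surcharge rectangle: K_a q H = 0.3401×16×2.7 = 14.69 kN/m.
Total = 23.93 + 14.69 = 38.62 kN/m.

38.6 kN/m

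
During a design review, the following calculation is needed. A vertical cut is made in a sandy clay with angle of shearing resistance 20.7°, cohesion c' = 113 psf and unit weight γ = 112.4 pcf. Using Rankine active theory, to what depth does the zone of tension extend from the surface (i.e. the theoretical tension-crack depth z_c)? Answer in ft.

K_a = tan²(45° − 20.7°/2) = 0.4777; √K_a = 0.6911.
The active pressure is zero where K_a γ z = 2c√K_a, so z_c = 2c/(γ√K_a) = 2×113/(112.4×0.6911) = 2.909 ft.

2.91 ft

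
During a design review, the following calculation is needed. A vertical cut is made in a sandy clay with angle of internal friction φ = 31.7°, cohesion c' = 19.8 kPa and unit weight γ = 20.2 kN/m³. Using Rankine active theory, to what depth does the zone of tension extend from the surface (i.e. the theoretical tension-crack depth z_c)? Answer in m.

3.51 m

K_a = tan²(45° − 31.7°/2) = 0.3111; √K_a = 0.5577.
The active pressure is zero where K_a γ z = 2c√K_a, so z_c = 2c/(γ√K_a) = 2×19.8/(20.2×0.5577) = 3.515 m.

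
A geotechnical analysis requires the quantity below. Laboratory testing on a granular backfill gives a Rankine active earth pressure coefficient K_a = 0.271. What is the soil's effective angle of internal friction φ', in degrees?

35.0°

K_a = tan²(45° − φ/2) ⇒ 45° − φ/2 = arctan(√0.271) = 27.50°.
φ = 2(45° − 27.50°) = 35.00°.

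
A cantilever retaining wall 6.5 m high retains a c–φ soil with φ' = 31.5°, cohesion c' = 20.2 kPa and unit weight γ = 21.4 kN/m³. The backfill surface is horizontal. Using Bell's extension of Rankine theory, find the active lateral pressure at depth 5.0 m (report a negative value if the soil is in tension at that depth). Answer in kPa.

K_a = (1 − sin φ)/(1 + sin φ) = 0.3136.
σ_a = K_a γ z − 2c√K_a = 0.3136×21.4×5.0 − 2×20.2×0.5600 = 10.93 kPa.

10.9 kPa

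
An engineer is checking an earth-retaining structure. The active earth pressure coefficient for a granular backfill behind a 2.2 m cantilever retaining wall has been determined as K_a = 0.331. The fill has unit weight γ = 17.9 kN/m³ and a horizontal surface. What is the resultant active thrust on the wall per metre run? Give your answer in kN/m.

14.3 kN/m

P = ½ K_a γ H² = 0.5 × 0.331 × 17.9 × 2.2² = 14.34 kN/m.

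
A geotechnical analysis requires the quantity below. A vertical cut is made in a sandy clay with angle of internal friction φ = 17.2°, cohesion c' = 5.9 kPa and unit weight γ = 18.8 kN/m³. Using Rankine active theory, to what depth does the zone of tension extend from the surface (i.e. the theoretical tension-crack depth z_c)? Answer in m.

K_a = tan²(45° − 17.2°/2) = 0.5436; √K_a = 0.7373.
The active pressure is zero where K_a γ z = 2c√K_a, so z_c = 2c/(γ√K_a) = 2×5.9/(18.8×0.7373) = 0.8513 m.

0.851 m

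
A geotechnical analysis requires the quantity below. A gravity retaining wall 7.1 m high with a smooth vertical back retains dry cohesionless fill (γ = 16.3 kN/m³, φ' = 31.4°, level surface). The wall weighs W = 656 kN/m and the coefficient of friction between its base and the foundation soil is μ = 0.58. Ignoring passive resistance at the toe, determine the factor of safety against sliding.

2.94

K_a = tan²(45° − 31.4°/2) = 0.3149.
P_a = ½K_aγH² = 0.5×0.3149×16.3×7.1² = 129.4 kN/m, acting at H/3 = 2.367 m above the base.
FS_sliding = μW / P_a = 0.58×656 / 129.4 = 2.941.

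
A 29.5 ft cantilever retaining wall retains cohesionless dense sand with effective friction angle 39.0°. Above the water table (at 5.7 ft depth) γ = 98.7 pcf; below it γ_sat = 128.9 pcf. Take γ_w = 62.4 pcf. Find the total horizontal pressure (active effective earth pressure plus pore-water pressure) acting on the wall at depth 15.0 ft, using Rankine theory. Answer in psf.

K_a = (1 − sin φ)/(1 + sin φ) = 0.2275.
γ' = 128.9 − 62.4 = 66.50 pcf.
Effective vertical stress at 15.0 ft: σ'_v = 98.7×5.7 + 66.50×9.30 = 1181 psf.
σ'_h = K_a σ'_v = 0.2275 × 1181 = 268.7 psf; u = γ_w × 9.30 = 580.3 psf.
Total σ_h = 268.7 + 580.3 = 849.0 psf.

849 psf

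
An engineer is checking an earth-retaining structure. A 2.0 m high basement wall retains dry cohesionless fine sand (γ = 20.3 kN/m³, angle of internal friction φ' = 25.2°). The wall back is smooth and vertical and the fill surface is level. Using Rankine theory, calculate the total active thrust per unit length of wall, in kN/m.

16.4 kN/m

K_a = tan²(45° − φ/2) = 0.4027.
P_a = ½ K_a γ H² = 0.5 × 0.4027 × 20.3 × 2.0² = 16.35 kN/m.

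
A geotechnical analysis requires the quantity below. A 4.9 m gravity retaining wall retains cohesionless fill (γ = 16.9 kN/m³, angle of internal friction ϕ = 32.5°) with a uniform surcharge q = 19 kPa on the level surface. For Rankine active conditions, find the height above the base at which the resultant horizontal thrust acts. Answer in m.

K_a = 0.3010.
Triangular part P₁ = ½K_aγH² = 61.06 at H/3 = 1.633 m; rectangular part P₂ = K_a q H = 28.02 at H/2 = 2.450 m.
ȳ = (P₁·1.633 + P₂·2.450)/(P₁+P₂) = 1.890 m.

1.89 m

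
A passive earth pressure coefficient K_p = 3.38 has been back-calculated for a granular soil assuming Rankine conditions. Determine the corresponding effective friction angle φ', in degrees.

32.9°

K_p = (1+sin φ)/(1−sin φ) ⇒ sin φ = (K_p − 1)/(K_p + 1) = 0.5434.
φ = arcsin(0.5434) = 32.91°.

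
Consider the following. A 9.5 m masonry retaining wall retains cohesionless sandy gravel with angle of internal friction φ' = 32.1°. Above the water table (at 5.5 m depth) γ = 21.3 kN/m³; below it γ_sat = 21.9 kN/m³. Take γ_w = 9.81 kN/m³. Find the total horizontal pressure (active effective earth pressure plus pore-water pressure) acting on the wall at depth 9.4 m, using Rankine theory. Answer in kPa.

88.5 kPa

K_a = (1 − sin φ)/(1 + sin φ) = 0.3060.
γ' = 21.9 − 9.81 = 12.09 kN/m³.
Effective vertical stress at 9.4 m: σ'_v = 21.3×5.5 + 12.09×3.90 = 164.3 kPa.
σ'_h = K_a σ'_v = 0.3060 × 164.3 = 50.28 kPa; u = γ_w × 3.90 = 38.26 kPa.
Total σ_h = 50.28 + 38.26 = 88.53 kPa.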